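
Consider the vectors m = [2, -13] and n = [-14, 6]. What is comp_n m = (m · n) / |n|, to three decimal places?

m · n = 2·(-14) + (-13)·6 = -28 - 78 = -106
|n| = √(196 + 36) = √232 ≈ 15.2315
comp_n m = -106 / √232 ≈ -6.959

-6.959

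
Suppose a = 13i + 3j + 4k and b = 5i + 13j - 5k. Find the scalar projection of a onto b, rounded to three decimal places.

5.676

a · b = 13·5 + 3·13 + 4·(-5) = 65 + 39 - 20 = 84
|b| = √(25 + 169 + 25) = √219 ≈ 14.7986
comp_b a = 84 / √219 ≈ 5.676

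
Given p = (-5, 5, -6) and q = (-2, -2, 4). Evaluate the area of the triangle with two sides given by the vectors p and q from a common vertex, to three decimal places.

19.287

i: 5·4 - (-6)·(-2) = 20 - 12 = 8
j: (-6)·(-2) - (-5)·4 = 12 - (-20) = 32
k: (-5)·(-2) - 5·(-2) = 10 - (-10) = 20
p × q = (8, 32, 20)
|p × q| = √(8² + 32² + 20²) = √1488 ≈ 38.5746
area = ½ · 38.5746 ≈ 19.287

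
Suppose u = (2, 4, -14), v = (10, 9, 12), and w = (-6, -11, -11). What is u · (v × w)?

1002

v × w:
i: 9·(-11) - 12·(-11) = -99 - (-132) = 33
j: 12·(-6) - 10·(-11) = -72 - (-110) = 38
k: 10·(-11) - 9·(-6) = -110 - (-54) = -56
v × w = (33, 38, -56)
u · (v × w) = 2·33 + 4·38 + (-14)·(-56) = 66 + 152 + 784 = 1002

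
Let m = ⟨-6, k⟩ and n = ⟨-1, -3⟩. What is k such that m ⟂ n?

m · n = (-6)·(-1) + k·(-3) = 6 - 3k
Set equal to 0: -3k = -6, so k = 2.

2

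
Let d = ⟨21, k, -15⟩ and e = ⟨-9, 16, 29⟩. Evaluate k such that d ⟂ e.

d · e = 21·(-9) + k·16 + (-15)·29 = -624 + 16k
Set equal to 0: 16k = 624, so k = 39.

39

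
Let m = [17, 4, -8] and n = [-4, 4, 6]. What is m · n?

-100

m · n = 17·(-4) + 4·4 + (-8)·6 = -68 + 16 - 48 = -100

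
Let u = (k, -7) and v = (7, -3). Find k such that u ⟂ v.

u · v = k·7 + (-7)·(-3) = 21 + 7k
Set equal to 0: 7k = -21, so k = -3.

-3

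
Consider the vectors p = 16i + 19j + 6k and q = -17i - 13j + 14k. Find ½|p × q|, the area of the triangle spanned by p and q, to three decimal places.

i: 19·14 - 6·(-13) = 266 - (-78) = 344
j: 6·(-17) - 16·14 = -102 - 224 = -326
k: 16·(-13) - 19·(-17) = -208 - (-323) = 115
p × q = (344, -326, 115)
|p × q| = √(344² + (-326)² + 115²) = √237837 ≈ 487.6853
area = ½ · 487.6853 ≈ 243.843

243.843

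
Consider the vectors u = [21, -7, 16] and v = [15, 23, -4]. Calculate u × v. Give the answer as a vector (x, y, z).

i: (-7)·(-4) - 16·23 = 28 - 368 = -340
j: 16·15 - 21·(-4) = 240 - (-84) = 324
k: 21·23 - (-7)·15 = 483 - (-105) = 588
u × v = (-340, 324, 588)

(-340, 324, 588)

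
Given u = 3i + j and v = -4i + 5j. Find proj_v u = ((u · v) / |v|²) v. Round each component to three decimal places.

(0.683, -0.854)

u · v = 3·(-4) + 1·5 = -12 + 5 = -7
|v|² = 16 + 25 = 41
proj_v u = (-7/41) · (-4, 5) ≈ (0.683, -0.854)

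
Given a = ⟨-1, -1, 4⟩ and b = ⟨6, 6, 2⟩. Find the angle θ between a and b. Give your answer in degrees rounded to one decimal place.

a · b = (-1)·6 + (-1)·6 + 4·2 = -6 - 6 + 8 = -4
|a|² = 1 + 1 + 16 = 18,  |a| = √18 ≈ 4.242641
|b|² = 36 + 36 + 4 = 76,  |b| = √76 ≈ 8.717798
cos θ = -4 / (4.242641 · 8.717798) ≈ -0.10815
θ = arccos(-0.10815) ≈ 96.2°

96.2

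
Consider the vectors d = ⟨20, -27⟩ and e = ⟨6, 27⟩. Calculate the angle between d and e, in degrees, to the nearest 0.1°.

130.9

d · e = 20·6 + (-27)·27 = 120 - 729 = -609
|d|² = 400 + 729 = 1129,  |d| = √1129 ≈ 33.600595
|e|² = 36 + 729 = 765,  |e| = √765 ≈ 27.658633
cos θ = -609 / (33.600595 · 27.658633) ≈ -0.65530
θ = arccos(-0.65530) ≈ 130.9°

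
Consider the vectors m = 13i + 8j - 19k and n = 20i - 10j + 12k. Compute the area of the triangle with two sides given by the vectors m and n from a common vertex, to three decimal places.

308.315

i: 8·12 - (-19)·(-10) = 96 - 190 = -94
j: (-19)·20 - 13·12 = -380 - 156 = -536
k: 13·(-10) - 8·20 = -130 - 160 = -290
m × n = (-94, -536, -290)
|m × n| = √((-94)² + (-536)² + (-290)²) = √380232 ≈ 616.6295
area = ½ · 616.6295 ≈ 308.315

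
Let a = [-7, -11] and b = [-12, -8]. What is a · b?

172

a · b = (-7)·(-12) + (-11)·(-8) = 84 + 88 = 172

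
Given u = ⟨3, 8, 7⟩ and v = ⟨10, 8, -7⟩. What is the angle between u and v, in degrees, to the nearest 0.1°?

u · v = 3·10 + 8·8 + 7·(-7) = 30 + 64 - 49 = 45
|u|² = 9 + 64 + 49 = 122,  |u| = √122 ≈ 11.045361
|v|² = 100 + 64 + 49 = 213,  |v| = √213 ≈ 14.594520
cos θ = 45 / (11.045361 · 14.594520) ≈ 0.27915
θ = arccos(0.27915) ≈ 73.8°

73.8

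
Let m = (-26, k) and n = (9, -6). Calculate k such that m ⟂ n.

m · n = (-26)·9 + k·(-6) = -234 - 6k
Set equal to 0: -6k = 234, so k = -39.

-39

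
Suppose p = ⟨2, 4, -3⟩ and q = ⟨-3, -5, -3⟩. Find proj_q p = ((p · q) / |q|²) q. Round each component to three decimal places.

(1.186, 1.977, 1.186)

p · q = 2·(-3) + 4·(-5) + (-3)·(-3) = -6 - 20 + 9 = -17
|q|² = 9 + 25 + 9 = 43
proj_q p = (-17/43) · (-3, -5, -3) ≈ (1.186, 1.977, 1.186)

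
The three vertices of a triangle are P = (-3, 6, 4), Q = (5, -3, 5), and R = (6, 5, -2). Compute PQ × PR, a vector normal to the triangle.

PQ = (8, -9, 1)
PR = (9, -1, -6)
i: (-9)·(-6) - 1·(-1) = 54 - (-1) = 55
j: 1·9 - 8·(-6) = 9 - (-48) = 57
k: 8·(-1) - (-9)·9 = -8 - (-81) = 73
PQ × PR = (55, 57, 73)

(55, 57, 73)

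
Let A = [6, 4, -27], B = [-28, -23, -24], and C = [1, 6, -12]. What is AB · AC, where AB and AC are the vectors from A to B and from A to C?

AB = B − A = (-34, -27, 3)
AC = C − A = (-5, 2, 15)
AB · AC = (-34)·(-5) + (-27)·2 + 3·15 = 170 - 54 + 45 = 161

161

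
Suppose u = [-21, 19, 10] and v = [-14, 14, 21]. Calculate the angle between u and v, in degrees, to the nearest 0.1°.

27.3

u · v = (-21)·(-14) + 19·14 + 10·21 = 294 + 266 + 210 = 770
|u|² = 441 + 361 + 100 = 902,  |u| = √902 ≈ 30.033315
|v|² = 196 + 196 + 441 = 833,  |v| = √833 ≈ 28.861739
cos θ = 770 / (30.033315 · 28.861739) ≈ 0.88831
θ = arccos(0.88831) ≈ 27.3°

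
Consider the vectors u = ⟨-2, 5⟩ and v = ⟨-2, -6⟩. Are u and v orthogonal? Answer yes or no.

no

u · v = (-2)·(-2) + 5·(-6) = 4 - 30 = -26
Nonzero, so the vectors are not orthogonal.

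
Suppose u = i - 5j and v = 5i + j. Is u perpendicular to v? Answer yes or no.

u · v = 1·5 + (-5)·1 = 5 - 5 = 0
Zero, so the vectors are orthogonal.

yes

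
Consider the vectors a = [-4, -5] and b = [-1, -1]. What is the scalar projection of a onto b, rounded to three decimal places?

a · b = (-4)·(-1) + (-5)·(-1) = 4 + 5 = 9
|b| = √(1 + 1) = √2 ≈ 1.4142
comp_b a = 9 / √2 ≈ 6.364

6.364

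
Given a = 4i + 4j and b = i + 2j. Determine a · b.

a · b = 4·1 + 4·2 = 4 + 8 = 12

12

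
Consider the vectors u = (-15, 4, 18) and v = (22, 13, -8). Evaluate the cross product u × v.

i: 4·(-8) - 18·13 = -32 - 234 = -266
j: 18·22 - (-15)·(-8) = 396 - 120 = 276
k: (-15)·13 - 4·22 = -195 - 88 = -283
u × v = (-266, 276, -283)

(-266, 276, -283)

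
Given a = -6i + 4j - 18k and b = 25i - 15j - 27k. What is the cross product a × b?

(-378, -612, -10)

i: 4·(-27) - (-18)·(-15) = -108 - 270 = -378
j: (-18)·25 - (-6)·(-27) = -450 - 162 = -612
k: (-6)·(-15) - 4·25 = 90 - 100 = -10
a × b = (-378, -612, -10)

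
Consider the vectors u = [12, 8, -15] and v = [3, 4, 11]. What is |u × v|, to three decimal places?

231.968

i: 8·11 - (-15)·4 = 88 - (-60) = 148
j: (-15)·3 - 12·11 = -45 - 132 = -177
k: 12·4 - 8·3 = 48 - 24 = 24
u × v = (148, -177, 24)
|u × v| = √(148² + (-177)² + 24²) = √53809 ≈ 231.9677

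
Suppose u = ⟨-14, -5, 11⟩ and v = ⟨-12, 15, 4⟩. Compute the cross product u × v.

i: (-5)·4 - 11·15 = -20 - 165 = -185
j: 11·(-12) - (-14)·4 = -132 - (-56) = -76
k: (-14)·15 - (-5)·(-12) = -210 - 60 = -270
u × v = (-185, -76, -270)

(-185, -76, -270)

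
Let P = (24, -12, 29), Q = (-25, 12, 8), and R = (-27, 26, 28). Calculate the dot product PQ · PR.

PQ = Q − P = (-49, 24, -21)
PR = R − P = (-51, 38, -1)
PQ · PR = (-49)·(-51) + 24·38 + (-21)·(-1) = 2499 + 912 + 21 = 3432

3432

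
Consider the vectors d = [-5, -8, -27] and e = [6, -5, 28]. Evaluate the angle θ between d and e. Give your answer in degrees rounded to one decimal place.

d · e = (-5)·6 + (-8)·(-5) + (-27)·28 = -30 + 40 - 756 = -746
|d|² = 25 + 64 + 729 = 818,  |d| = √818 ≈ 28.600699
|e|² = 36 + 25 + 784 = 845,  |e| = √845 ≈ 29.068884
cos θ = -746 / (28.600699 · 29.068884) ≈ -0.89729
θ = arccos(-0.89729) ≈ 153.8°

153.8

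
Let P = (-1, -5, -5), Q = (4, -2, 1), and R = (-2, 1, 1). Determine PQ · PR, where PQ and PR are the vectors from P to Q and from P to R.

PQ = Q − P = (5, 3, 6)
PR = R − P = (-1, 6, 6)
PQ · PR = 5·(-1) + 3·6 + 6·6 = -5 + 18 + 36 = 49

49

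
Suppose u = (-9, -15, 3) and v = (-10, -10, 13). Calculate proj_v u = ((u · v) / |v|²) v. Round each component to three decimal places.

u · v = (-9)·(-10) + (-15)·(-10) + 3·13 = 90 + 150 + 39 = 279
|v|² = 100 + 100 + 169 = 369
proj_v u = (279/369) · (-10, -10, 13) ≈ (-7.561, -7.561, 9.829)

(-7.561, -7.561, 9.829)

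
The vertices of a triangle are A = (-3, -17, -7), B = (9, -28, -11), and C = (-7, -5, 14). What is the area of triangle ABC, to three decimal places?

AB = (12, -11, -4),  AC = (-4, 12, 21)
i: (-11)·21 - (-4)·12 = -231 - (-48) = -183
j: (-4)·(-4) - 12·21 = 16 - 252 = -236
k: 12·12 - (-11)·(-4) = 144 - 44 = 100
AB × AC = (-183, -236, 100)
|AB × AC| = √99185 ≈ 314.9365
area = ½ · 314.9365 ≈ 157.468

157.468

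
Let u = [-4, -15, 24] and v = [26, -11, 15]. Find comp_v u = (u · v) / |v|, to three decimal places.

13.169

u · v = (-4)·26 + (-15)·(-11) + 24·15 = -104 + 165 + 360 = 421
|v| = √(676 + 121 + 225) = √1022 ≈ 31.9687
comp_v u = 421 / √1022 ≈ 13.169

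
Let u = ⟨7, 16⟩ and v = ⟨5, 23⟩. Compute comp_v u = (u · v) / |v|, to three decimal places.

u · v = 7·5 + 16·23 = 35 + 368 = 403
|v| = √(25 + 529) = √554 ≈ 23.5372
comp_v u = 403 / √554 ≈ 17.122

17.122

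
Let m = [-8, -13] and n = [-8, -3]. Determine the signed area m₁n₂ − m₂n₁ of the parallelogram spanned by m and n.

-80

(-8)·(-3) - (-13)·(-8) = 24 - 104 = -80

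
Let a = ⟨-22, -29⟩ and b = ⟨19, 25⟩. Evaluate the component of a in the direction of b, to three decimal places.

-36.401

a · b = (-22)·19 + (-29)·25 = -418 - 725 = -1143
|b| = √(361 + 625) = √986 ≈ 31.4006
comp_b a = -1143 / √986 ≈ -36.401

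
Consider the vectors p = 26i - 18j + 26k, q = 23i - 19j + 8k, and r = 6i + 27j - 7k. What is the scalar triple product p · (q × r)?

q × r:
i: (-19)·(-7) - 8·27 = 133 - 216 = -83
j: 8·6 - 23·(-7) = 48 - (-161) = 209
k: 23·27 - (-19)·6 = 621 - (-114) = 735
q × r = (-83, 209, 735)
p · (q × r) = 26·(-83) + (-18)·209 + 26·735 = -2158 - 3762 + 19110 = 13190

13190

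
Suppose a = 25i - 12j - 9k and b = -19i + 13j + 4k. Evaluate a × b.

i: (-12)·4 - (-9)·13 = -48 - (-117) = 69
j: (-9)·(-19) - 25·4 = 171 - 100 = 71
k: 25·13 - (-12)·(-19) = 325 - 228 = 97
a × b = (69, 71, 97)

(69, 71, 97)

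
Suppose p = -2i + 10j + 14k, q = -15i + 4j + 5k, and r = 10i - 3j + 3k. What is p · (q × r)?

q × r:
i: 4·3 - 5·(-3) = 12 - (-15) = 27
j: 5·10 - (-15)·3 = 50 - (-45) = 95
k: (-15)·(-3) - 4·10 = 45 - 40 = 5
q × r = (27, 95, 5)
p · (q × r) = (-2)·27 + 10·95 + 14·5 = -54 + 950 + 70 = 966

966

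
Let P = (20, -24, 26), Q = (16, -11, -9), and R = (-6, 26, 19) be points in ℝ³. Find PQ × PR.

PQ = (-4, 13, -35)
PR = (-26, 50, -7)
i: 13·(-7) - (-35)·50 = -91 - (-1750) = 1659
j: (-35)·(-26) - (-4)·(-7) = 910 - 28 = 882
k: (-4)·50 - 13·(-26) = -200 - (-338) = 138
PQ × PR = (1659, 882, 138)

(1659, 882, 138)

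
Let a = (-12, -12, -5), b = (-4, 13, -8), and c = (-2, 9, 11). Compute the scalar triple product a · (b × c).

b × c:
i: 13·11 - (-8)·9 = 143 - (-72) = 215
j: (-8)·(-2) - (-4)·11 = 16 - (-44) = 60
k: (-4)·9 - 13·(-2) = -36 - (-26) = -10
b × c = (215, 60, -10)
a · (b × c) = (-12)·215 + (-12)·60 + (-5)·(-10) = -2580 - 720 + 50 = -3250

-3250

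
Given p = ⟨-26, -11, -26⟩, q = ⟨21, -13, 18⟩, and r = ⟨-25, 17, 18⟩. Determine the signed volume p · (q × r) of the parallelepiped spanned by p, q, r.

q × r:
i: (-13)·18 - 18·17 = -234 - 306 = -540
j: 18·(-25) - 21·18 = -450 - 378 = -828
k: 21·17 - (-13)·(-25) = 357 - 325 = 32
q × r = (-540, -828, 32)
p · (q × r) = (-26)·(-540) + (-11)·(-828) + (-26)·32 = 14040 + 9108 - 832 = 22316

22316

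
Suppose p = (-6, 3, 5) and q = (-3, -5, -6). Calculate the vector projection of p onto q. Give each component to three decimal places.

p · q = (-6)·(-3) + 3·(-5) + 5·(-6) = 18 - 15 - 30 = -27
|q|² = 9 + 25 + 36 = 70
proj_q p = (-27/70) · (-3, -5, -6) ≈ (1.157, 1.929, 2.314)

(1.157, 1.929, 2.314)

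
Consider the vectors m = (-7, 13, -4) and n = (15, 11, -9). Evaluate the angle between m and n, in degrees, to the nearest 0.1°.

76.5

m · n = (-7)·15 + 13·11 + (-4)·(-9) = -105 + 143 + 36 = 74
|m|² = 49 + 169 + 16 = 234,  |m| = √234 ≈ 15.297059
|n|² = 225 + 121 + 81 = 427,  |n| = √427 ≈ 20.663978
cos θ = 74 / (15.297059 · 20.663978) ≈ 0.23410
θ = arccos(0.23410) ≈ 76.5°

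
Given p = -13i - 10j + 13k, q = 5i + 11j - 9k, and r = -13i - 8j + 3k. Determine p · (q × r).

826

q × r:
i: 11·3 - (-9)·(-8) = 33 - 72 = -39
j: (-9)·(-13) - 5·3 = 117 - 15 = 102
k: 5·(-8) - 11·(-13) = -40 - (-143) = 103
q × r = (-39, 102, 103)
p · (q × r) = (-13)·(-39) + (-10)·102 + 13·103 = 507 - 1020 + 1339 = 826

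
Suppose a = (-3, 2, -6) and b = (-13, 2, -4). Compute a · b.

67

a · b = (-3)·(-13) + 2·2 + (-6)·(-4) = 39 + 4 + 24 = 67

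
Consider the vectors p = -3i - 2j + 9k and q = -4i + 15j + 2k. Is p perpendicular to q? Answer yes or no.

yes

p · q = (-3)·(-4) + (-2)·15 + 9·2 = 12 - 30 + 18 = 0
Zero, so the vectors are orthogonal.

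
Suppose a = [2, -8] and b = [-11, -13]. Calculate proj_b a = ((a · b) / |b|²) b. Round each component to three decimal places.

(-3.110, -3.676)

a · b = 2·(-11) + (-8)·(-13) = -22 + 104 = 82
|b|² = 121 + 169 = 290
proj_b a = (82/290) · (-11, -13) ≈ (-3.110, -3.676)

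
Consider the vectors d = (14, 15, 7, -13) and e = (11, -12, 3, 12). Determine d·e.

d · e = 14·11 + 15·(-12) + 7·3 + (-13)·12 = 154 - 180 + 21 - 156 = -161

-161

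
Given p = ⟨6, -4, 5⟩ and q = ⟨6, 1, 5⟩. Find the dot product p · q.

57

p · q = 6·6 + (-4)·1 + 5·5 = 36 - 4 + 25 = 57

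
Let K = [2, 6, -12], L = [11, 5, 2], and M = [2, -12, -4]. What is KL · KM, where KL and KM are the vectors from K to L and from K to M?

KL = L − K = (9, -1, 14)
KM = M − K = (0, -18, 8)
KL · KM = 9·0 + (-1)·(-18) + 14·8 = 0 + 18 + 112 = 130

130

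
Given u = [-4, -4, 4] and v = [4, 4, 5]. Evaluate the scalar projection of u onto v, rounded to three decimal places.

u · v = (-4)·4 + (-4)·4 + 4·5 = -16 - 16 + 20 = -12
|v| = √(16 + 16 + 25) = √57 ≈ 7.5498
comp_v u = -12 / √57 ≈ -1.589

-1.589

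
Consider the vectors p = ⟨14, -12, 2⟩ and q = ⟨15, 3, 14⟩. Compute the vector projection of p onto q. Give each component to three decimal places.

p · q = 14·15 + (-12)·3 + 2·14 = 210 - 36 + 28 = 202
|q|² = 225 + 9 + 196 = 430
proj_q p = (202/430) · (15, 3, 14) ≈ (7.047, 1.409, 6.577)

(7.047, 1.409, 6.577)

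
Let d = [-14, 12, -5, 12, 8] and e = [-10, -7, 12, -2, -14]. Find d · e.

d · e = (-14)·(-10) + 12·(-7) + (-5)·12 + 12·(-2) + 8·(-14) = 140 - 84 - 60 - 24 - 112 = -140

-140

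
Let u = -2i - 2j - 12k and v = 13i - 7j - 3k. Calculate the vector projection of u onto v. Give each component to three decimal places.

(1.374, -0.740, -0.317)

u · v = (-2)·13 + (-2)·(-7) + (-12)·(-3) = -26 + 14 + 36 = 24
|v|² = 169 + 49 + 9 = 227
proj_v u = (24/227) · (13, -7, -3) ≈ (1.374, -0.740, -0.317)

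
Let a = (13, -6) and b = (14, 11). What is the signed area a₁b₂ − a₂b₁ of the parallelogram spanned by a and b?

227

13·11 - (-6)·14 = 143 - (-84) = 227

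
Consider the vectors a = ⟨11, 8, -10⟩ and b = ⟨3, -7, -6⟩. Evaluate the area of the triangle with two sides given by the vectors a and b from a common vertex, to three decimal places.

i: 8·(-6) - (-10)·(-7) = -48 - 70 = -118
j: (-10)·3 - 11·(-6) = -30 - (-66) = 36
k: 11·(-7) - 8·3 = -77 - 24 = -101
a × b = (-118, 36, -101)
|a × b| = √((-118)² + 36² + (-101)²) = √25421 ≈ 159.4396
area = ½ · 159.4396 ≈ 79.720

79.720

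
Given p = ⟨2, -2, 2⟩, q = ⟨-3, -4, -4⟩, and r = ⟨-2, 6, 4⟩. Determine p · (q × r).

-76

q × r:
i: (-4)·4 - (-4)·6 = -16 - (-24) = 8
j: (-4)·(-2) - (-3)·4 = 8 - (-12) = 20
k: (-3)·6 - (-4)·(-2) = -18 - 8 = -26
q × r = (8, 20, -26)
p · (q × r) = 2·8 + (-2)·20 + 2·(-26) = 16 - 40 - 52 = -76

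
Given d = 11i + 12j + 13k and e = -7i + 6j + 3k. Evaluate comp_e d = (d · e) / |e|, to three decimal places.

3.507

d · e = 11·(-7) + 12·6 + 13·3 = -77 + 72 + 39 = 34
|e| = √(49 + 36 + 9) = √94 ≈ 9.6954
comp_e d = 34 / √94 ≈ 3.507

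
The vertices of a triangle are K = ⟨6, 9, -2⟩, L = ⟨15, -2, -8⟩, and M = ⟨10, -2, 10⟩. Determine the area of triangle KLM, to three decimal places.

122.120

KL = (9, -11, -6),  KM = (4, -11, 12)
i: (-11)·12 - (-6)·(-11) = -132 - 66 = -198
j: (-6)·4 - 9·12 = -24 - 108 = -132
k: 9·(-11) - (-11)·4 = -99 - (-44) = -55
KL × KM = (-198, -132, -55)
|KL × KM| = √59653 ≈ 244.2396
area = ½ · 244.2396 ≈ 122.120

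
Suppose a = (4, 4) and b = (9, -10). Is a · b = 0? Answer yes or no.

a · b = 4·9 + 4·(-10) = 36 - 40 = -4
Nonzero, so the vectors are not orthogonal.

no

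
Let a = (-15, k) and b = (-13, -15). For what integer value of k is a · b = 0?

a · b = (-15)·(-13) + k·(-15) = 195 - 15k
Set equal to 0: -15k = -195, so k = 13.

13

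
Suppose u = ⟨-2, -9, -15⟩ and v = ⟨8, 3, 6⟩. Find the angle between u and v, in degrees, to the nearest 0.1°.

136.3

u · v = (-2)·8 + (-9)·3 + (-15)·6 = -16 - 27 - 90 = -133
|u|² = 4 + 81 + 225 = 310,  |u| = √310 ≈ 17.606817
|v|² = 64 + 9 + 36 = 109,  |v| = √109 ≈ 10.440307
cos θ = -133 / (17.606817 · 10.440307) ≈ -0.72353
θ = arccos(-0.72353) ≈ 136.3°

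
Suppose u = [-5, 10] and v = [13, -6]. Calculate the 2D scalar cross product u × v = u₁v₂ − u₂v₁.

-100

(-5)·(-6) - 10·13 = 30 - 130 = -100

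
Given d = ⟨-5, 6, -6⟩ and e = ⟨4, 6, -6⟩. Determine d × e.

i: 6·(-6) - (-6)·6 = -36 - (-36) = 0
j: (-6)·4 - (-5)·(-6) = -24 - 30 = -54
k: (-5)·6 - 6·4 = -30 - 24 = -54
d × e = (0, -54, -54)

(0, -54, -54)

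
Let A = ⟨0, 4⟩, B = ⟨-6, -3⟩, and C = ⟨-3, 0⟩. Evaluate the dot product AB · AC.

46

AB = B − A = (-6, -7)
AC = C − A = (-3, -4)
AB · AC = (-6)·(-3) + (-7)·(-4) = 18 + 28 = 46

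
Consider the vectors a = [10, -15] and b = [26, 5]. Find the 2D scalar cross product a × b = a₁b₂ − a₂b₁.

440

10·5 - (-15)·26 = 50 - (-390) = 440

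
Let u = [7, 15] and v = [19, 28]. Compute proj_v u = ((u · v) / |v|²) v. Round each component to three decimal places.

(9.176, 13.523)

u · v = 7·19 + 15·28 = 133 + 420 = 553
|v|² = 361 + 784 = 1145
proj_v u = (553/1145) · (19, 28) ≈ (9.176, 13.523)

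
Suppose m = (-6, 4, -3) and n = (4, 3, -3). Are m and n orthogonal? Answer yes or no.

m · n = (-6)·4 + 4·3 + (-3)·(-3) = -24 + 12 + 9 = -3
Nonzero, so the vectors are not orthogonal.

no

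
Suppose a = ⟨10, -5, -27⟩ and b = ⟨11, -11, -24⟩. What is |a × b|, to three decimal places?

193.915

i: (-5)·(-24) - (-27)·(-11) = 120 - 297 = -177
j: (-27)·11 - 10·(-24) = -297 - (-240) = -57
k: 10·(-11) - (-5)·11 = -110 - (-55) = -55
a × b = (-177, -57, -55)
|a × b| = √((-177)² + (-57)² + (-55)²) = √37603 ≈ 193.9149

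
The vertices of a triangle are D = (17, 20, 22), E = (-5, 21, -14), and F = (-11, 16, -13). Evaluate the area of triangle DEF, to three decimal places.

DE = (-22, 1, -36),  DF = (-28, -4, -35)
i: 1·(-35) - (-36)·(-4) = -35 - 144 = -179
j: (-36)·(-28) - (-22)·(-35) = 1008 - 770 = 238
k: (-22)·(-4) - 1·(-28) = 88 - (-28) = 116
DE × DF = (-179, 238, 116)
|DE × DF| = √102141 ≈ 319.5951
area = ½ · 319.5951 ≈ 159.798

159.798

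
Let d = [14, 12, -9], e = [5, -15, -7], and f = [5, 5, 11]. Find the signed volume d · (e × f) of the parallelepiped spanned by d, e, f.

-3800

e × f:
i: (-15)·11 - (-7)·5 = -165 - (-35) = -130
j: (-7)·5 - 5·11 = -35 - 55 = -90
k: 5·5 - (-15)·5 = 25 - (-75) = 100
e × f = (-130, -90, 100)
d · (e × f) = 14·(-130) + 12·(-90) + (-9)·100 = -1820 - 1080 - 900 = -3800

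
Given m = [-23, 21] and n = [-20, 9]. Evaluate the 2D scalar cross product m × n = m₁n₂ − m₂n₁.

(-23)·9 - 21·(-20) = -207 - (-420) = 213

213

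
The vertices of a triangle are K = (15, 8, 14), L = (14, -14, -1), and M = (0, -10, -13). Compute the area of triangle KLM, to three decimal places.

245.725

KL = (-1, -22, -15),  KM = (-15, -18, -27)
i: (-22)·(-27) - (-15)·(-18) = 594 - 270 = 324
j: (-15)·(-15) - (-1)·(-27) = 225 - 27 = 198
k: (-1)·(-18) - (-22)·(-15) = 18 - 330 = -312
KL × KM = (324, 198, -312)
|KL × KM| = √241524 ≈ 491.4509
area = ½ · 491.4509 ≈ 245.725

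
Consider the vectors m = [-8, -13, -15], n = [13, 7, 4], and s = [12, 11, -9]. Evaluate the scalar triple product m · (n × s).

n × s:
i: 7·(-9) - 4·11 = -63 - 44 = -107
j: 4·12 - 13·(-9) = 48 - (-117) = 165
k: 13·11 - 7·12 = 143 - 84 = 59
n × s = (-107, 165, 59)
m · (n × s) = (-8)·(-107) + (-13)·165 + (-15)·59 = 856 - 2145 - 885 = -2174

-2174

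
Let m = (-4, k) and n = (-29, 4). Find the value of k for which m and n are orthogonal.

-29

m · n = (-4)·(-29) + k·4 = 116 + 4k
Set equal to 0: 4k = -116, so k = -29.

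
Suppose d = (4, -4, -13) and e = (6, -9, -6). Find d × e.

(-93, -54, -12)

i: (-4)·(-6) - (-13)·(-9) = 24 - 117 = -93
j: (-13)·6 - 4·(-6) = -78 - (-24) = -54
k: 4·(-9) - (-4)·6 = -36 - (-24) = -12
d × e = (-93, -54, -12)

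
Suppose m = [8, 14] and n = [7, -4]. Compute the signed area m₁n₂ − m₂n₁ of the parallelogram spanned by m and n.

8·(-4) - 14·7 = -32 - 98 = -130

-130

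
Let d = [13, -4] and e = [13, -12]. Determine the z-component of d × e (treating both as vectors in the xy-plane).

13·(-12) - (-4)·13 = -156 - (-52) = -104

-104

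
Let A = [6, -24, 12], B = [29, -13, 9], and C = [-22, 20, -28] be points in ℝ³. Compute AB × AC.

AB = (23, 11, -3)
AC = (-28, 44, -40)
i: 11·(-40) - (-3)·44 = -440 - (-132) = -308
j: (-3)·(-28) - 23·(-40) = 84 - (-920) = 1004
k: 23·44 - 11·(-28) = 1012 - (-308) = 1320
AB × AC = (-308, 1004, 1320)

(-308, 1004, 1320)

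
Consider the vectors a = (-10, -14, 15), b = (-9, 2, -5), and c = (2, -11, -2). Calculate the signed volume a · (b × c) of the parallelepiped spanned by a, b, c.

b × c:
i: 2·(-2) - (-5)·(-11) = -4 - 55 = -59
j: (-5)·2 - (-9)·(-2) = -10 - 18 = -28
k: (-9)·(-11) - 2·2 = 99 - 4 = 95
b × c = (-59, -28, 95)
a · (b × c) = (-10)·(-59) + (-14)·(-28) + 15·95 = 590 + 392 + 1425 = 2407

2407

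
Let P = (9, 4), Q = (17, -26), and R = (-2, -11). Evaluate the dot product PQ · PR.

PQ = Q − P = (8, -30)
PR = R − P = (-11, -15)
PQ · PR = 8·(-11) + (-30)·(-15) = -88 + 450 = 362

362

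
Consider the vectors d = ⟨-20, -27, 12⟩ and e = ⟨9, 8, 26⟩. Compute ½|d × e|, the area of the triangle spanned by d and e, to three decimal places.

i: (-27)·26 - 12·8 = -702 - 96 = -798
j: 12·9 - (-20)·26 = 108 - (-520) = 628
k: (-20)·8 - (-27)·9 = -160 - (-243) = 83
d × e = (-798, 628, 83)
|d × e| = √((-798)² + 628² + 83²) = √1038077 ≈ 1018.8606
area = ½ · 1018.8606 ≈ 509.430

509.430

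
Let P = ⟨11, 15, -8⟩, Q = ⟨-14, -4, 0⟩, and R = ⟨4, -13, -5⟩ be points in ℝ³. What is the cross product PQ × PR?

(167, 19, 567)

PQ = (-25, -19, 8)
PR = (-7, -28, 3)
i: (-19)·3 - 8·(-28) = -57 - (-224) = 167
j: 8·(-7) - (-25)·3 = -56 - (-75) = 19
k: (-25)·(-28) - (-19)·(-7) = 700 - 133 = 567
PQ × PR = (167, 19, 567)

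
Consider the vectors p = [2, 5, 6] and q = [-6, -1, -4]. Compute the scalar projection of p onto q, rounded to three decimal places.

-5.632

p · q = 2·(-6) + 5·(-1) + 6·(-4) = -12 - 5 - 24 = -41
|q| = √(36 + 1 + 16) = √53 ≈ 7.2801
comp_q p = -41 / √53 ≈ -5.632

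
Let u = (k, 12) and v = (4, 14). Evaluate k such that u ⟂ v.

u · v = k·4 + 12·14 = 168 + 4k
Set equal to 0: 4k = -168, so k = -42.

-42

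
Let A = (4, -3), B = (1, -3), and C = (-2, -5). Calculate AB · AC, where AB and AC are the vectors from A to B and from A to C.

AB = B − A = (-3, 0)
AC = C − A = (-6, -2)
AB · AC = (-3)·(-6) + 0·(-2) = 18 + 0 = 18

18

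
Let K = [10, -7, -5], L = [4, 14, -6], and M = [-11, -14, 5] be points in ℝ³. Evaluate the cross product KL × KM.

KL = (-6, 21, -1)
KM = (-21, -7, 10)
i: 21·10 - (-1)·(-7) = 210 - 7 = 203
j: (-1)·(-21) - (-6)·10 = 21 - (-60) = 81
k: (-6)·(-7) - 21·(-21) = 42 - (-441) = 483
KL × KM = (203, 81, 483)

(203, 81, 483)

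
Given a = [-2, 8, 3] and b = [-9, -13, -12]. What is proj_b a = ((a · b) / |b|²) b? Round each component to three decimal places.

a · b = (-2)·(-9) + 8·(-13) + 3·(-12) = 18 - 104 - 36 = -122
|b|² = 81 + 169 + 144 = 394
proj_b a = (-122/394) · (-9, -13, -12) ≈ (2.787, 4.025, 3.716)

(2.787, 4.025, 3.716)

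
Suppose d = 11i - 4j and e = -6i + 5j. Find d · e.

d · e = 11·(-6) + (-4)·5 = -66 - 20 = -86

-86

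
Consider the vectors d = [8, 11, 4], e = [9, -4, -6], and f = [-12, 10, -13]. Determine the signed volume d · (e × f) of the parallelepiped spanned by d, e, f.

3143

e × f:
i: (-4)·(-13) - (-6)·10 = 52 - (-60) = 112
j: (-6)·(-12) - 9·(-13) = 72 - (-117) = 189
k: 9·10 - (-4)·(-12) = 90 - 48 = 42
e × f = (112, 189, 42)
d · (e × f) = 8·112 + 11·189 + 4·42 = 896 + 2079 + 168 = 3143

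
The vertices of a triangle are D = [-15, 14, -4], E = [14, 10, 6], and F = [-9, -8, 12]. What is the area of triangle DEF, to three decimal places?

DE = (29, -4, 10),  DF = (6, -22, 16)
i: (-4)·16 - 10·(-22) = -64 - (-220) = 156
j: 10·6 - 29·16 = 60 - 464 = -404
k: 29·(-22) - (-4)·6 = -638 - (-24) = -614
DE × DF = (156, -404, -614)
|DE × DF| = √564548 ≈ 751.3641
area = ½ · 751.3641 ≈ 375.682

375.682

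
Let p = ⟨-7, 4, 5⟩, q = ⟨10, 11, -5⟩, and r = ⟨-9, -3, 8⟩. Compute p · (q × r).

q × r:
i: 11·8 - (-5)·(-3) = 88 - 15 = 73
j: (-5)·(-9) - 10·8 = 45 - 80 = -35
k: 10·(-3) - 11·(-9) = -30 - (-99) = 69
q × r = (73, -35, 69)
p · (q × r) = (-7)·73 + 4·(-35) + 5·69 = -511 - 140 + 345 = -306

-306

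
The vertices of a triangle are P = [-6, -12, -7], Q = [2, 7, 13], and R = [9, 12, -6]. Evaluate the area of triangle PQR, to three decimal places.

PQ = (8, 19, 20),  PR = (15, 24, 1)
i: 19·1 - 20·24 = 19 - 480 = -461
j: 20·15 - 8·1 = 300 - 8 = 292
k: 8·24 - 19·15 = 192 - 285 = -93
PQ × PR = (-461, 292, -93)
|PQ × PR| = √306434 ≈ 553.5648
area = ½ · 553.5648 ≈ 276.782

276.782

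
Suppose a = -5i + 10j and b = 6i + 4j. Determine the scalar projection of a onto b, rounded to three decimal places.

a · b = (-5)·6 + 10·4 = -30 + 40 = 10
|b| = √(36 + 16) = √52 ≈ 7.2111
comp_b a = 10 / √52 ≈ 1.387

1.387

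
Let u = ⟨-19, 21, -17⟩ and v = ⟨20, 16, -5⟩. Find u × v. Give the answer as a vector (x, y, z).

(167, -435, -724)

i: 21·(-5) - (-17)·16 = -105 - (-272) = 167
j: (-17)·20 - (-19)·(-5) = -340 - 95 = -435
k: (-19)·16 - 21·20 = -304 - 420 = -724
u × v = (167, -435, -724)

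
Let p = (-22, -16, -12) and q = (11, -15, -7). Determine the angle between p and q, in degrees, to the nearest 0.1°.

p · q = (-22)·11 + (-16)·(-15) + (-12)·(-7) = -242 + 240 + 84 = 82
|p|² = 484 + 256 + 144 = 884,  |p| = √884 ≈ 29.732137
|q|² = 121 + 225 + 49 = 395,  |q| = √395 ≈ 19.874607
cos θ = 82 / (29.732137 · 19.874607) ≈ 0.13877
θ = arccos(0.13877) ≈ 82.0°

82.0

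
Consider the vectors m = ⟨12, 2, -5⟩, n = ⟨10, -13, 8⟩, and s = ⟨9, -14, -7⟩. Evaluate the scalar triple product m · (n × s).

2835

n × s:
i: (-13)·(-7) - 8·(-14) = 91 - (-112) = 203
j: 8·9 - 10·(-7) = 72 - (-70) = 142
k: 10·(-14) - (-13)·9 = -140 - (-117) = -23
n × s = (203, 142, -23)
m · (n × s) = 12·203 + 2·142 + (-5)·(-23) = 2436 + 284 + 115 = 2835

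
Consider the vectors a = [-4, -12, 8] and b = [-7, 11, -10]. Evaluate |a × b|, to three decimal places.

i: (-12)·(-10) - 8·11 = 120 - 88 = 32
j: 8·(-7) - (-4)·(-10) = -56 - 40 = -96
k: (-4)·11 - (-12)·(-7) = -44 - 84 = -128
a × b = (32, -96, -128)
|a × b| = √(32² + (-96)² + (-128)²) = √26624 ≈ 163.1686

163.169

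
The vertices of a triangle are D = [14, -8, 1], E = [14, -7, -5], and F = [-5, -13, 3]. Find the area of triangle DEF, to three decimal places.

DE = (0, 1, -6),  DF = (-19, -5, 2)
i: 1·2 - (-6)·(-5) = 2 - 30 = -28
j: (-6)·(-19) - 0·2 = 114 - 0 = 114
k: 0·(-5) - 1·(-19) = 0 - (-19) = 19
DE × DF = (-28, 114, 19)
|DE × DF| = √14141 ≈ 118.9159
area = ½ · 118.9159 ≈ 59.458

59.458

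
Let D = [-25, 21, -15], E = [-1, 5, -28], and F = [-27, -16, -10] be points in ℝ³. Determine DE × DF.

DE = (24, -16, -13)
DF = (-2, -37, 5)
i: (-16)·5 - (-13)·(-37) = -80 - 481 = -561
j: (-13)·(-2) - 24·5 = 26 - 120 = -94
k: 24·(-37) - (-16)·(-2) = -888 - 32 = -920
DE × DF = (-561, -94, -920)

(-561, -94, -920)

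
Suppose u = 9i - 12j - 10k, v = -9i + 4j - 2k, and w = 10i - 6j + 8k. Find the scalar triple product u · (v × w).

-584

v × w:
i: 4·8 - (-2)·(-6) = 32 - 12 = 20
j: (-2)·10 - (-9)·8 = -20 - (-72) = 52
k: (-9)·(-6) - 4·10 = 54 - 40 = 14
v × w = (20, 52, 14)
u · (v × w) = 9·20 + (-12)·52 + (-10)·14 = 180 - 624 - 140 = -584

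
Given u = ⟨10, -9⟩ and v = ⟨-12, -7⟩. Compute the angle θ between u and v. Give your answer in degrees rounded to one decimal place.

107.8

u · v = 10·(-12) + (-9)·(-7) = -120 + 63 = -57
|u|² = 100 + 81 = 181,  |u| = √181 ≈ 13.453624
|v|² = 144 + 49 = 193,  |v| = √193 ≈ 13.892444
cos θ = -57 / (13.453624 · 13.892444) ≈ -0.30497
θ = arccos(-0.30497) ≈ 107.8°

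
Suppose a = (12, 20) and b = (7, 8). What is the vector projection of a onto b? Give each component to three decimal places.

a · b = 12·7 + 20·8 = 84 + 160 = 244
|b|² = 49 + 64 = 113
proj_b a = (244/113) · (7, 8) ≈ (15.115, 17.274)

(15.115, 17.274)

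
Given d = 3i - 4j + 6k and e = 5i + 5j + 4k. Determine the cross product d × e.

i: (-4)·4 - 6·5 = -16 - 30 = -46
j: 6·5 - 3·4 = 30 - 12 = 18
k: 3·5 - (-4)·5 = 15 - (-20) = 35
d × e = (-46, 18, 35)

(-46, 18, 35)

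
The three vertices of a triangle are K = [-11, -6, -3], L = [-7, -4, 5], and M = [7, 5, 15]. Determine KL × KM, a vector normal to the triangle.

KL = (4, 2, 8)
KM = (18, 11, 18)
i: 2·18 - 8·11 = 36 - 88 = -52
j: 8·18 - 4·18 = 144 - 72 = 72
k: 4·11 - 2·18 = 44 - 36 = 8
KL × KM = (-52, 72, 8)

(-52, 72, 8)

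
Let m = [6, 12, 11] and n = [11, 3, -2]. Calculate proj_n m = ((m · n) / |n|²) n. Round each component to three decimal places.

(6.567, 1.791, -1.194)

m · n = 6·11 + 12·3 + 11·(-2) = 66 + 36 - 22 = 80
|n|² = 121 + 9 + 4 = 134
proj_n m = (80/134) · (11, 3, -2) ≈ (6.567, 1.791, -1.194)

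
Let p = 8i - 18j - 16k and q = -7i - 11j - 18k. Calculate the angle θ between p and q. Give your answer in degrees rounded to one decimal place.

p · q = 8·(-7) + (-18)·(-11) + (-16)·(-18) = -56 + 198 + 288 = 430
|p|² = 64 + 324 + 256 = 644,  |p| = √644 ≈ 25.377155
|q|² = 49 + 121 + 324 = 494,  |q| = √494 ≈ 22.226111
cos θ = 430 / (25.377155 · 22.226111) ≈ 0.76236
θ = arccos(0.76236) ≈ 40.3°

40.3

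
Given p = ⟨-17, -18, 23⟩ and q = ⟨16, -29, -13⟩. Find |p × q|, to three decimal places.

1201.404

i: (-18)·(-13) - 23·(-29) = 234 - (-667) = 901
j: 23·16 - (-17)·(-13) = 368 - 221 = 147
k: (-17)·(-29) - (-18)·16 = 493 - (-288) = 781
p × q = (901, 147, 781)
|p × q| = √(901² + 147² + 781²) = √1443371 ≈ 1201.4038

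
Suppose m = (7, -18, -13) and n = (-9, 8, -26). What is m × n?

(572, 299, -106)

i: (-18)·(-26) - (-13)·8 = 468 - (-104) = 572
j: (-13)·(-9) - 7·(-26) = 117 - (-182) = 299
k: 7·8 - (-18)·(-9) = 56 - 162 = -106
m × n = (572, 299, -106)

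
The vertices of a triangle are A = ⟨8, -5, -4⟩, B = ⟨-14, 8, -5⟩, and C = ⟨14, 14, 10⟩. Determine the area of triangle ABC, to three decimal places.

AB = (-22, 13, -1),  AC = (6, 19, 14)
i: 13·14 - (-1)·19 = 182 - (-19) = 201
j: (-1)·6 - (-22)·14 = -6 - (-308) = 302
k: (-22)·19 - 13·6 = -418 - 78 = -496
AB × AC = (201, 302, -496)
|AB × AC| = √377621 ≈ 614.5087
area = ½ · 614.5087 ≈ 307.254

307.254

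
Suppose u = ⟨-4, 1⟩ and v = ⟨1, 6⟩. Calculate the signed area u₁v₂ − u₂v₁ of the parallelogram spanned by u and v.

-25

(-4)·6 - 1·1 = -24 - 1 = -25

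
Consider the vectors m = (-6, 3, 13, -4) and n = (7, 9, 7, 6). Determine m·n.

m · n = (-6)·7 + 3·9 + 13·7 + (-4)·6 = -42 + 27 + 91 - 24 = 52

52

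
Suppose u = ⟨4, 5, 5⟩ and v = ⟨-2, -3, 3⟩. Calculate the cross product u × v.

(30, -22, -2)

i: 5·3 - 5·(-3) = 15 - (-15) = 30
j: 5·(-2) - 4·3 = -10 - 12 = -22
k: 4·(-3) - 5·(-2) = -12 - (-10) = -2
u × v = (30, -22, -2)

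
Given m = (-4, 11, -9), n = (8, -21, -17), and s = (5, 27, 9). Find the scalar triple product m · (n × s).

n × s:
i: (-21)·9 - (-17)·27 = -189 - (-459) = 270
j: (-17)·5 - 8·9 = -85 - 72 = -157
k: 8·27 - (-21)·5 = 216 - (-105) = 321
n × s = (270, -157, 321)
m · (n × s) = (-4)·270 + 11·(-157) + (-9)·321 = -1080 - 1727 - 2889 = -5696

-5696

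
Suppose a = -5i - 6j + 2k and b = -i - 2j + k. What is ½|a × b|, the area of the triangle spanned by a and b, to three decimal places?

i: (-6)·1 - 2·(-2) = -6 - (-4) = -2
j: 2·(-1) - (-5)·1 = -2 - (-5) = 3
k: (-5)·(-2) - (-6)·(-1) = 10 - 6 = 4
a × b = (-2, 3, 4)
|a × b| = √((-2)² + 3² + 4²) = √29 ≈ 5.3852
area = ½ · 5.3852 ≈ 2.693

2.693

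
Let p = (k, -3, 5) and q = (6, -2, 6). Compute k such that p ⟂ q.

-6

p · q = k·6 + (-3)·(-2) + 5·6 = 36 + 6k
Set equal to 0: 6k = -36, so k = -6.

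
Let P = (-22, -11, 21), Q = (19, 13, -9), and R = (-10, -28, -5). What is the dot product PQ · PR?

864

PQ = Q − P = (41, 24, -30)
PR = R − P = (12, -17, -26)
PQ · PR = 41·12 + 24·(-17) + (-30)·(-26) = 492 - 408 + 780 = 864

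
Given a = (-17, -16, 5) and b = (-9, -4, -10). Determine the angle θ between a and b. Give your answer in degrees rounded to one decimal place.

60.1

a · b = (-17)·(-9) + (-16)·(-4) + 5·(-10) = 153 + 64 - 50 = 167
|a|² = 289 + 256 + 25 = 570,  |a| = √570 ≈ 23.874673
|b|² = 81 + 16 + 100 = 197,  |b| = √197 ≈ 14.035669
cos θ = 167 / (23.874673 · 14.035669) ≈ 0.49836
θ = arccos(0.49836) ≈ 60.1°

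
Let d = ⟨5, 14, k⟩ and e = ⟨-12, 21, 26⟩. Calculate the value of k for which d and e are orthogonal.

-9

d · e = 5·(-12) + 14·21 + k·26 = 234 + 26k
Set equal to 0: 26k = -234, so k = -9.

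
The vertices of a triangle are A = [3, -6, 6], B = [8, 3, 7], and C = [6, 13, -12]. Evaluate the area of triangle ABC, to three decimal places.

AB = (5, 9, 1),  AC = (3, 19, -18)
i: 9·(-18) - 1·19 = -162 - 19 = -181
j: 1·3 - 5·(-18) = 3 - (-90) = 93
k: 5·19 - 9·3 = 95 - 27 = 68
AB × AC = (-181, 93, 68)
|AB × AC| = √46034 ≈ 214.5554
area = ½ · 214.5554 ≈ 107.278

107.278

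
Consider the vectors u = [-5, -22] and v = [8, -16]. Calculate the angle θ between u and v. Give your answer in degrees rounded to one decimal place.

39.4

u · v = (-5)·8 + (-22)·(-16) = -40 + 352 = 312
|u|² = 25 + 484 = 509,  |u| = √509 ≈ 22.561028
|v|² = 64 + 256 = 320,  |v| = √320 ≈ 17.888544
cos θ = 312 / (22.561028 · 17.888544) ≈ 0.77307
θ = arccos(0.77307) ≈ 39.4°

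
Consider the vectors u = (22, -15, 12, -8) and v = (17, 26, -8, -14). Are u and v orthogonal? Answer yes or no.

u · v = 22·17 + (-15)·26 + 12·(-8) + (-8)·(-14) = 374 - 390 - 96 + 112 = 0
Zero, so the vectors are orthogonal.

yes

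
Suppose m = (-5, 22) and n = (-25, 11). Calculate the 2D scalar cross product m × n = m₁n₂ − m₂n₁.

(-5)·11 - 22·(-25) = -55 - (-550) = 495

495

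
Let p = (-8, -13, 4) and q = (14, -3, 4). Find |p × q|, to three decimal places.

227.552

i: (-13)·4 - 4·(-3) = -52 - (-12) = -40
j: 4·14 - (-8)·4 = 56 - (-32) = 88
k: (-8)·(-3) - (-13)·14 = 24 - (-182) = 206
p × q = (-40, 88, 206)
|p × q| = √((-40)² + 88² + 206²) = √51780 ≈ 227.5522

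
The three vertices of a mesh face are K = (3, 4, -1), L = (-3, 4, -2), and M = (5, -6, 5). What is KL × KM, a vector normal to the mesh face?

(-10, 34, 60)

KL = (-6, 0, -1)
KM = (2, -10, 6)
i: 0·6 - (-1)·(-10) = 0 - 10 = -10
j: (-1)·2 - (-6)·6 = -2 - (-36) = 34
k: (-6)·(-10) - 0·2 = 60 - 0 = 60
KL × KM = (-10, 34, 60)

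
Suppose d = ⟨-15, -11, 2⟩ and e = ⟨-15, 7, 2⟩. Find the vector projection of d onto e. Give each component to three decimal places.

d · e = (-15)·(-15) + (-11)·7 + 2·2 = 225 - 77 + 4 = 152
|e|² = 225 + 49 + 4 = 278
proj_e d = (152/278) · (-15, 7, 2) ≈ (-8.201, 3.827, 1.094)

(-8.201, 3.827, 1.094)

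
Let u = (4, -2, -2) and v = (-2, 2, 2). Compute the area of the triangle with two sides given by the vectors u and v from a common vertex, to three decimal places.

2.828

i: (-2)·2 - (-2)·2 = -4 - (-4) = 0
j: (-2)·(-2) - 4·2 = 4 - 8 = -4
k: 4·2 - (-2)·(-2) = 8 - 4 = 4
u × v = (0, -4, 4)
|u × v| = √(0² + (-4)² + 4²) = √32 ≈ 5.6569
area = ½ · 5.6569 ≈ 2.828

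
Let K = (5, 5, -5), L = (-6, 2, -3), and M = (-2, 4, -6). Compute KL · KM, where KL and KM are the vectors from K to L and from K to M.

KL = L − K = (-11, -3, 2)
KM = M − K = (-7, -1, -1)
KL · KM = (-11)·(-7) + (-3)·(-1) + 2·(-1) = 77 + 3 - 2 = 78

78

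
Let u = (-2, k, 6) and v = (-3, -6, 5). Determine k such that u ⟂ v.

u · v = (-2)·(-3) + k·(-6) + 6·5 = 36 - 6k
Set equal to 0: -6k = -36, so k = 6.

6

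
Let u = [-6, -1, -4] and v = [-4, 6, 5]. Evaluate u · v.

-2

u · v = (-6)·(-4) + (-1)·6 + (-4)·5 = 24 - 6 - 20 = -2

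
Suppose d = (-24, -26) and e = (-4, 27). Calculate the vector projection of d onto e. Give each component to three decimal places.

d · e = (-24)·(-4) + (-26)·27 = 96 - 702 = -606
|e|² = 16 + 729 = 745
proj_e d = (-606/745) · (-4, 27) ≈ (3.254, -21.962)

(3.254, -21.962)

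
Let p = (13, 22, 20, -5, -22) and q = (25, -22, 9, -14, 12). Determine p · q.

-173

p · q = 13·25 + 22·(-22) + 20·9 + (-5)·(-14) + (-22)·12 = 325 - 484 + 180 + 70 - 264 = -173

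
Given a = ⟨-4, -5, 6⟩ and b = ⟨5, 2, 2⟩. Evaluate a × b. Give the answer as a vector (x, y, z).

i: (-5)·2 - 6·2 = -10 - 12 = -22
j: 6·5 - (-4)·2 = 30 - (-8) = 38
k: (-4)·2 - (-5)·5 = -8 - (-25) = 17
a × b = (-22, 38, 17)

(-22, 38, 17)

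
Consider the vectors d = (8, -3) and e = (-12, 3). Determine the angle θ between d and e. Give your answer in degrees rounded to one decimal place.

d · e = 8·(-12) + (-3)·3 = -96 - 9 = -105
|d|² = 64 + 9 = 73,  |d| = √73 ≈ 8.544004
|e|² = 144 + 9 = 153,  |e| = √153 ≈ 12.369317
cos θ = -105 / (8.544004 · 12.369317) ≈ -0.99353
θ = arccos(-0.99353) ≈ 173.5°

173.5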